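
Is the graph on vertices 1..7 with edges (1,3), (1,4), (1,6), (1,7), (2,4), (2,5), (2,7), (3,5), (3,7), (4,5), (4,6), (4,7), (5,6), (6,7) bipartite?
No (odd cycle of length 3: 7 -> 1 -> 3 -> 7)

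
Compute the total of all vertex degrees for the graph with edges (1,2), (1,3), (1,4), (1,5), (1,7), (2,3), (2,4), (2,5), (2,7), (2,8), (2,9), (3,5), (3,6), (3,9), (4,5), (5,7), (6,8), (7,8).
36 (handshake: sum of degrees = 2|E| = 2 x 18 = 36)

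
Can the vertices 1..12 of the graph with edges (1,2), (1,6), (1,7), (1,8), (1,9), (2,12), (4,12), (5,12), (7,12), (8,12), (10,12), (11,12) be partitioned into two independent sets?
Yes. Partition: {1, 3, 12}, {2, 4, 5, 6, 7, 8, 9, 10, 11}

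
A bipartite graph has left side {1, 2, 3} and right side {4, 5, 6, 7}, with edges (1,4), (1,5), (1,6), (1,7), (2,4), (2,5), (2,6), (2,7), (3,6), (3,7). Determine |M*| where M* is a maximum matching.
3 (matching: (1,7), (2,5), (3,6); upper bound min(|L|,|R|) = min(3,4) = 3)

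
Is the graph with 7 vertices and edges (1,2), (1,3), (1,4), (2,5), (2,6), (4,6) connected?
No, it has 2 components: {1, 2, 3, 4, 5, 6}, {7}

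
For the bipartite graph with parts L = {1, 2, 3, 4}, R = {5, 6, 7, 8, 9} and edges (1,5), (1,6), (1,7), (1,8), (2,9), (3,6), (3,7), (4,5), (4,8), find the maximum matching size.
4 (matching: (1,6), (2,9), (3,7), (4,8); upper bound min(|L|,|R|) = min(4,5) = 4)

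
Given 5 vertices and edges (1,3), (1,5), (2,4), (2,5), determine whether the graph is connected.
Yes (BFS from 1 visits [1, 3, 5, 2, 4] — all 5 vertices reached)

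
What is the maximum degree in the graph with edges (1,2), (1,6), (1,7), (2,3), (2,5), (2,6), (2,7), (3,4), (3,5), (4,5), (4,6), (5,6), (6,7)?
5 (attained at vertices 2, 6)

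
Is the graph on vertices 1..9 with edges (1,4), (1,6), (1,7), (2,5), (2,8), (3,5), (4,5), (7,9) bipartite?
Yes. Partition: {1, 5, 8, 9}, {2, 3, 4, 6, 7}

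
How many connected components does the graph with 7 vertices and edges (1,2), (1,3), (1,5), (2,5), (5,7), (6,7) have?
2 (components: {1, 2, 3, 5, 6, 7}, {4})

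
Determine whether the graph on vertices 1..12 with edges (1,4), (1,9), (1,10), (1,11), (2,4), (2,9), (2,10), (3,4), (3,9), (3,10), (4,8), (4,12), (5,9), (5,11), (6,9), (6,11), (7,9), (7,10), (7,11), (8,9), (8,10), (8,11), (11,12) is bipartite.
Yes. Partition: {1, 2, 3, 5, 6, 7, 8, 12}, {4, 9, 10, 11}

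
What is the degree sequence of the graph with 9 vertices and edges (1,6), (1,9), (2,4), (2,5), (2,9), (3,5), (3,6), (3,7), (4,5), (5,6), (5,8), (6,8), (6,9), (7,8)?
[5, 5, 3, 3, 3, 3, 2, 2, 2] (degrees: deg(1)=2, deg(2)=3, deg(3)=3, deg(4)=2, deg(5)=5, deg(6)=5, deg(7)=2, deg(8)=3, deg(9)=3)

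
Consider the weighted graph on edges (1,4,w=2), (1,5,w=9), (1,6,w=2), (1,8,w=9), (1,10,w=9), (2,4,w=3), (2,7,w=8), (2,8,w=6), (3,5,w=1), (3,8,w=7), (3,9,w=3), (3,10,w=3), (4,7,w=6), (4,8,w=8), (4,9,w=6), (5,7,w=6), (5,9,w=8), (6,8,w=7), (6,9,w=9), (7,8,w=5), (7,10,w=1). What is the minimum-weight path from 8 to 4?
8 (path: 8 -> 4; weights 8 = 8)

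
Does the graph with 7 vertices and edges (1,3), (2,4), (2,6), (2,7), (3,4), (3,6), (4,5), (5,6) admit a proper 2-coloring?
Yes. Partition: {1, 4, 6, 7}, {2, 3, 5}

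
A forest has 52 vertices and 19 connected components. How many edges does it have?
33 (Each of the 19 component trees on V_i vertices has V_i - 1 edges; summing gives V - C = 52 - 19 = 33)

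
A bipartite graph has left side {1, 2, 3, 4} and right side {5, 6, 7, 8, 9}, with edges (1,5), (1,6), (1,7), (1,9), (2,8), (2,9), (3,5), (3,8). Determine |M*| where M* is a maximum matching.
3 (matching: (1,7), (2,9), (3,8); upper bound min(|L|,|R|) = min(4,5) = 4)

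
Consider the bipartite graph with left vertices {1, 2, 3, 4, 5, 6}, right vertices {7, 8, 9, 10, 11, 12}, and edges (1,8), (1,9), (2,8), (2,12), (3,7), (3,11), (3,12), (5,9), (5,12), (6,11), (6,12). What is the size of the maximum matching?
5 (matching: (1,9), (2,8), (3,7), (5,12), (6,11); upper bound min(|L|,|R|) = min(6,6) = 6)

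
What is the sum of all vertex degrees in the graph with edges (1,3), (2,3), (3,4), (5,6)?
8 (handshake: sum of degrees = 2|E| = 2 x 4 = 8)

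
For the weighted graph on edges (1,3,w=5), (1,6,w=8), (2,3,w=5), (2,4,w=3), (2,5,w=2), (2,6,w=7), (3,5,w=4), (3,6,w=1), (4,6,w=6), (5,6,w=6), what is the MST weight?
15 (MST edges: (1,3,w=5), (2,4,w=3), (2,5,w=2), (3,5,w=4), (3,6,w=1); sum of weights 5 + 3 + 2 + 4 + 1 = 15)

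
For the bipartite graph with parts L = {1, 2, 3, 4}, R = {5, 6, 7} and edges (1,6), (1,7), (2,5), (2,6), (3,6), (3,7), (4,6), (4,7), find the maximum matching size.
3 (matching: (1,7), (2,5), (3,6); upper bound min(|L|,|R|) = min(4,3) = 3)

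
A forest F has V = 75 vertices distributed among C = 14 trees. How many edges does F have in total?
61 (Each of the 14 component trees on V_i vertices has V_i - 1 edges; summing gives V - C = 75 - 14 = 61)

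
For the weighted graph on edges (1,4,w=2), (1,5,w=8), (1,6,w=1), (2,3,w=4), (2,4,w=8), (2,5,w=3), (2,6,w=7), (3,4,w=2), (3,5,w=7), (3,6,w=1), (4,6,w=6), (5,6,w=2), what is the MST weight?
9 (MST edges: (1,4,w=2), (1,6,w=1), (2,5,w=3), (3,6,w=1), (5,6,w=2); sum of weights 2 + 1 + 3 + 1 + 2 = 9)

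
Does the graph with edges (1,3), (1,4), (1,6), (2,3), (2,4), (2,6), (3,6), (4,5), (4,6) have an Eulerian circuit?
No (4 vertices have odd degree: {1, 2, 3, 5}; Eulerian circuit requires 0)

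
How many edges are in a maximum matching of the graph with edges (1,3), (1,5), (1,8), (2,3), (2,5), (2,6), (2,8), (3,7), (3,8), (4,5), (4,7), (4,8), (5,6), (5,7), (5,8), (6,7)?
4 (matching: (1,3), (2,6), (4,8), (5,7); upper bound floor(n/2) = floor(8/2) = 4)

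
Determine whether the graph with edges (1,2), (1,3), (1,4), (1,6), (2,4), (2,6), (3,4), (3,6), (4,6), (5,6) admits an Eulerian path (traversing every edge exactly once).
No (4 vertices have odd degree: {2, 3, 5, 6}; Eulerian path requires 0 or 2)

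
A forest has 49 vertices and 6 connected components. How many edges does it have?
43 (Each of the 6 component trees on V_i vertices has V_i - 1 edges; summing gives V - C = 49 - 6 = 43)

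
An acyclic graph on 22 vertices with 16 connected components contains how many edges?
6 (Each of the 16 component trees on V_i vertices has V_i - 1 edges; summing gives V - C = 22 - 16 = 6)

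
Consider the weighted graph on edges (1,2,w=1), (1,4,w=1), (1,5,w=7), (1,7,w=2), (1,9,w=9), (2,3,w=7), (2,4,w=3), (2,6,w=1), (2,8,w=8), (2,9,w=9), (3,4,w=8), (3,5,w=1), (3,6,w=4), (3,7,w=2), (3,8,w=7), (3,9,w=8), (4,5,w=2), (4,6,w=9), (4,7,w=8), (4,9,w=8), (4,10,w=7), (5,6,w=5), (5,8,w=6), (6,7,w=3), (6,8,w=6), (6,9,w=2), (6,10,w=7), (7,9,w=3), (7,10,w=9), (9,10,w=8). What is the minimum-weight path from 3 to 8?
7 (path: 3 -> 8; weights 7 = 7)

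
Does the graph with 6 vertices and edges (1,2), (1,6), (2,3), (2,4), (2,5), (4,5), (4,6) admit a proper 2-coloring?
No (odd cycle of length 3: 5 -> 2 -> 4 -> 5)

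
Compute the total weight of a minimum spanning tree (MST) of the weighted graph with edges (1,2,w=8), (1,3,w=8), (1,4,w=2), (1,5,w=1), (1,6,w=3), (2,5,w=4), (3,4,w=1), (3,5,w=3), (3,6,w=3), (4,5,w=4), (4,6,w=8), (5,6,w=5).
11 (MST edges: (1,4,w=2), (1,5,w=1), (1,6,w=3), (2,5,w=4), (3,4,w=1); sum of weights 2 + 1 + 3 + 4 + 1 = 11)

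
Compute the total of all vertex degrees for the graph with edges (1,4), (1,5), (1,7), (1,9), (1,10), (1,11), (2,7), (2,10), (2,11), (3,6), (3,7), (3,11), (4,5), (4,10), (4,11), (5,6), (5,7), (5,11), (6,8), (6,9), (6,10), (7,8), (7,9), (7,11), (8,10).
50 (handshake: sum of degrees = 2|E| = 2 x 25 = 50)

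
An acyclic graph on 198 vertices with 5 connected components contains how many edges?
193 (Each of the 5 component trees on V_i vertices has V_i - 1 edges; summing gives V - C = 198 - 5 = 193)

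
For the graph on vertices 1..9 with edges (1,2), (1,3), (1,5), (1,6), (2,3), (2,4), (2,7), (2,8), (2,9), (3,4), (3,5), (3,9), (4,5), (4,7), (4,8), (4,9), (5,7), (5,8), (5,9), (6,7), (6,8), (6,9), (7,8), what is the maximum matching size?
4 (matching: (1,6), (2,8), (4,7), (5,9); upper bound floor(n/2) = floor(9/2) = 4)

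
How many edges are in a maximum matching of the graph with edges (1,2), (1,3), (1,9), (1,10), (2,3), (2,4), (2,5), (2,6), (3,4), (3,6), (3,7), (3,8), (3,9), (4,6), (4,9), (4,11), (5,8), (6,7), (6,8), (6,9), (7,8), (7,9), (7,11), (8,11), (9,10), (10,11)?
5 (matching: (2,5), (3,7), (4,11), (6,8), (9,10); upper bound floor(n/2) = floor(11/2) = 5)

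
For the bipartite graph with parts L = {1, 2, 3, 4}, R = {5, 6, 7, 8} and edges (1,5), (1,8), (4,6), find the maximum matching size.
2 (matching: (1,8), (4,6); upper bound min(|L|,|R|) = min(4,4) = 4)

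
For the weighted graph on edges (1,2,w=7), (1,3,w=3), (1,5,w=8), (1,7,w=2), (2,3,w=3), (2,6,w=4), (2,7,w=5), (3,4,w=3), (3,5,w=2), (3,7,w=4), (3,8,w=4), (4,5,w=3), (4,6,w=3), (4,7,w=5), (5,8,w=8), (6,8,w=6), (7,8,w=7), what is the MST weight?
20 (MST edges: (1,3,w=3), (1,7,w=2), (2,3,w=3), (3,4,w=3), (3,5,w=2), (3,8,w=4), (4,6,w=3); sum of weights 3 + 2 + 3 + 3 + 2 + 4 + 3 = 20)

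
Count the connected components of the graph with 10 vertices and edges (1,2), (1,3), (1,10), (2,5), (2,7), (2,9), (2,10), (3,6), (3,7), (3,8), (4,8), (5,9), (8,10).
1 (components: {1, 2, 3, 4, 5, 6, 7, 8, 9, 10})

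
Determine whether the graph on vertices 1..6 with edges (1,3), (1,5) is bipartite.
Yes. Partition: {1, 2, 4, 6}, {3, 5}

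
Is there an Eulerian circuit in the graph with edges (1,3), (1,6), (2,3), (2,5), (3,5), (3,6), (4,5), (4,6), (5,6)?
Yes (the graph is connected and all 6 vertices have even degree)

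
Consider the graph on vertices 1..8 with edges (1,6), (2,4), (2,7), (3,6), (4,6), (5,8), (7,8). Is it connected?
Yes (BFS from 1 visits [1, 6, 3, 4, 2, 7, 8, 5] — all 8 vertices reached)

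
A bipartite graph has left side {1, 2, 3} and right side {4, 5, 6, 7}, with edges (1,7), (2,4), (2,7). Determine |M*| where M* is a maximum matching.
2 (matching: (1,7), (2,4); upper bound min(|L|,|R|) = min(3,4) = 3)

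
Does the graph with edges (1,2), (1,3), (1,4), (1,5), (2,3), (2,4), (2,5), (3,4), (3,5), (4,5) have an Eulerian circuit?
Yes (the graph is connected and all 5 vertices have even degree)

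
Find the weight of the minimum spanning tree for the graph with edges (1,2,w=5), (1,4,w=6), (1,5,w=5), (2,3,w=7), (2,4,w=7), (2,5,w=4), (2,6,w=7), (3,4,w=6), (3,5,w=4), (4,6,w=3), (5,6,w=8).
22 (MST edges: (1,4,w=6), (1,5,w=5), (2,5,w=4), (3,5,w=4), (4,6,w=3); sum of weights 6 + 5 + 4 + 4 + 3 = 22)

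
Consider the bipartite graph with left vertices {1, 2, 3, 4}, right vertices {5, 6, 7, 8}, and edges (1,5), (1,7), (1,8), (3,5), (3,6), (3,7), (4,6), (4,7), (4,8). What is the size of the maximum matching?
3 (matching: (1,8), (3,7), (4,6); upper bound min(|L|,|R|) = min(4,4) = 4)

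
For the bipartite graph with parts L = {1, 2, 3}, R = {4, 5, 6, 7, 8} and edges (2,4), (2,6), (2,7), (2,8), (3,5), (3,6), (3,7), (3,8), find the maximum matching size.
2 (matching: (2,8), (3,7); upper bound min(|L|,|R|) = min(3,5) = 3)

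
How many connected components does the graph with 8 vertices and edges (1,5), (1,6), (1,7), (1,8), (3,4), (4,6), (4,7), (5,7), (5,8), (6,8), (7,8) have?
2 (components: {1, 3, 4, 5, 6, 7, 8}, {2})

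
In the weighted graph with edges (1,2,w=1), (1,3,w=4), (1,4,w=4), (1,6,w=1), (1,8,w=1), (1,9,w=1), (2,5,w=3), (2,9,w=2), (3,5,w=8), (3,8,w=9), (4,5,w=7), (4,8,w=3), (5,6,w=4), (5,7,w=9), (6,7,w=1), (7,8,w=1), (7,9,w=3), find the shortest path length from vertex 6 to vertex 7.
1 (path: 6 -> 7; weights 1 = 1)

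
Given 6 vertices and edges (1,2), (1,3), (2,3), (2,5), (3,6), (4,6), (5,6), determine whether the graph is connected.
Yes (BFS from 1 visits [1, 2, 3, 5, 6, 4] — all 6 vertices reached)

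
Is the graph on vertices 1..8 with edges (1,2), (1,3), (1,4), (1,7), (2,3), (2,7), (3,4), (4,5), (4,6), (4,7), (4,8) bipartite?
No (odd cycle of length 3: 7 -> 1 -> 4 -> 7)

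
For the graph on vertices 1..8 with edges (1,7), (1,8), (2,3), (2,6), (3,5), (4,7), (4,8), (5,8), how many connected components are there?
1 (components: {1, 2, 3, 4, 5, 6, 7, 8})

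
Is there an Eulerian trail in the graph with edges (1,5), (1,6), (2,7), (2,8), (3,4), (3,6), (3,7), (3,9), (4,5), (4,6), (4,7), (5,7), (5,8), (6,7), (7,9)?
Yes — and in fact it has an Eulerian circuit (the graph is connected and all 9 vertices have even degree)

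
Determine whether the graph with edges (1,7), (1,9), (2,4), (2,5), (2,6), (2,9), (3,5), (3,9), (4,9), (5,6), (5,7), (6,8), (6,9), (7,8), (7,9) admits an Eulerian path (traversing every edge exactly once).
Yes — and in fact it has an Eulerian circuit (the graph is connected and all 9 vertices have even degree)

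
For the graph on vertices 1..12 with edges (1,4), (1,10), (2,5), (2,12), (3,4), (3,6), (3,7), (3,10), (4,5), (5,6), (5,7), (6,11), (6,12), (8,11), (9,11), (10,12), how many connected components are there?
1 (components: {1, 2, 3, 4, 5, 6, 7, 8, 9, 10, 11, 12})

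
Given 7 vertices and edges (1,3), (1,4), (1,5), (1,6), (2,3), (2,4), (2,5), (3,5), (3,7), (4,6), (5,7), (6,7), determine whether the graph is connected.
Yes (BFS from 1 visits [1, 3, 4, 5, 6, 2, 7] — all 7 vertices reached)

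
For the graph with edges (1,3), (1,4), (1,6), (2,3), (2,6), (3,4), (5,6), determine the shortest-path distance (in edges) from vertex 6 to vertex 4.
2 (path: 6 -> 1 -> 4, 2 edges)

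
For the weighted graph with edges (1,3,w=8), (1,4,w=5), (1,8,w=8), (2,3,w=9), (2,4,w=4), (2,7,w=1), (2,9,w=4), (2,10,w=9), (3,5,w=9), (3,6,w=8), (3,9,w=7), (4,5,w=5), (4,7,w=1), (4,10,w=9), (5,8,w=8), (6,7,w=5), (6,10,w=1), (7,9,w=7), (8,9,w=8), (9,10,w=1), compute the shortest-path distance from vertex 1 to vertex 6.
11 (path: 1 -> 4 -> 7 -> 6; weights 5 + 1 + 5 = 11)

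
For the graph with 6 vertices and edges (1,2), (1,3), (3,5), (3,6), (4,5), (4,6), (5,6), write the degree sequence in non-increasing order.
[3, 3, 3, 2, 2, 1] (degrees: deg(1)=2, deg(2)=1, deg(3)=3, deg(4)=2, deg(5)=3, deg(6)=3)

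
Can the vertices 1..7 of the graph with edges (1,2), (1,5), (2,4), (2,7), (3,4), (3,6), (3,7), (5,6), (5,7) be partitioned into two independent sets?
Yes. Partition: {1, 4, 6, 7}, {2, 3, 5}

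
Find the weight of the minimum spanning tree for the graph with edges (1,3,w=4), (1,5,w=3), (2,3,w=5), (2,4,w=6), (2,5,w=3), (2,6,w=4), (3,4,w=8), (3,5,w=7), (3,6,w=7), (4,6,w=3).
17 (MST edges: (1,3,w=4), (1,5,w=3), (2,5,w=3), (2,6,w=4), (4,6,w=3); sum of weights 4 + 3 + 3 + 4 + 3 = 17)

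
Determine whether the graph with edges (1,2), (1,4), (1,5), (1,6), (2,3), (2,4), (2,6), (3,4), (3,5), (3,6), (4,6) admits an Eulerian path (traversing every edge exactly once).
Yes — and in fact it has an Eulerian circuit (the graph is connected and all 6 vertices have even degree)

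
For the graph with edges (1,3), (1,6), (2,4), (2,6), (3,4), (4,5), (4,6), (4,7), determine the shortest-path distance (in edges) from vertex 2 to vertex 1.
2 (path: 2 -> 6 -> 1, 2 edges)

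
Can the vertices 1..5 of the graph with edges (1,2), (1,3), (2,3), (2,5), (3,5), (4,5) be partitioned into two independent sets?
No (odd cycle of length 3: 2 -> 1 -> 3 -> 2)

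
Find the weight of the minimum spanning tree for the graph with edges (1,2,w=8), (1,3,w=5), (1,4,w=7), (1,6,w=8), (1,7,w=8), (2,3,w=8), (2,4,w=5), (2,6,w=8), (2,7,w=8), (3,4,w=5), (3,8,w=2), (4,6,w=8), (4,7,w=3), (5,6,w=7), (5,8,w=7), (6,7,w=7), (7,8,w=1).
30 (MST edges: (1,3,w=5), (2,4,w=5), (3,8,w=2), (4,7,w=3), (5,6,w=7), (5,8,w=7), (7,8,w=1); sum of weights 5 + 5 + 2 + 3 + 7 + 7 + 1 = 30)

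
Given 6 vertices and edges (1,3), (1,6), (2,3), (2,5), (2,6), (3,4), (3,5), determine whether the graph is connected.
Yes (BFS from 1 visits [1, 3, 6, 2, 4, 5] — all 6 vertices reached)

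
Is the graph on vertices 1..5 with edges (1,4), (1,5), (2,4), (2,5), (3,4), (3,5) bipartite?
Yes. Partition: {1, 2, 3}, {4, 5}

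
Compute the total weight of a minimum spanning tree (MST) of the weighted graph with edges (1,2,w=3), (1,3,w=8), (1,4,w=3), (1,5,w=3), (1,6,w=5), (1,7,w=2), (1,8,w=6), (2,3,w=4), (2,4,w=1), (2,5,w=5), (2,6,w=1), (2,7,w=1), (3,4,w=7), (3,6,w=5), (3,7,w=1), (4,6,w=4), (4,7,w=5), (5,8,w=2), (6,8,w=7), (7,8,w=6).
11 (MST edges: (1,5,w=3), (1,7,w=2), (2,4,w=1), (2,6,w=1), (2,7,w=1), (3,7,w=1), (5,8,w=2); sum of weights 3 + 2 + 1 + 1 + 1 + 1 + 2 = 11)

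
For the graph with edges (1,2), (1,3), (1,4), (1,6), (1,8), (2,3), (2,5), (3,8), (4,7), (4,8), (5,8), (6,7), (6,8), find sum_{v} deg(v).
26 (handshake: sum of degrees = 2|E| = 2 x 13 = 26)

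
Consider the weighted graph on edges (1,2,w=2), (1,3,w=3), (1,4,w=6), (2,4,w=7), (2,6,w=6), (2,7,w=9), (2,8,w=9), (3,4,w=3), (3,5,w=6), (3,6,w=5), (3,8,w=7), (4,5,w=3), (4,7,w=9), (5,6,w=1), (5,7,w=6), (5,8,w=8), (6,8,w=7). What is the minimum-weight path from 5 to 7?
6 (path: 5 -> 7; weights 6 = 6)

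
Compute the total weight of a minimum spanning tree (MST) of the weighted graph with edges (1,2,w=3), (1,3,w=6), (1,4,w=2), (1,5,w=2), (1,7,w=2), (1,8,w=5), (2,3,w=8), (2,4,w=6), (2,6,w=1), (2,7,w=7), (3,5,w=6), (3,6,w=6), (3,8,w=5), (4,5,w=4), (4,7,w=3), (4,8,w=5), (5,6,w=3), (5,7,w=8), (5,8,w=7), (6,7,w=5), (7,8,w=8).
20 (MST edges: (1,2,w=3), (1,4,w=2), (1,5,w=2), (1,7,w=2), (1,8,w=5), (2,6,w=1), (3,8,w=5); sum of weights 3 + 2 + 2 + 2 + 5 + 1 + 5 = 20)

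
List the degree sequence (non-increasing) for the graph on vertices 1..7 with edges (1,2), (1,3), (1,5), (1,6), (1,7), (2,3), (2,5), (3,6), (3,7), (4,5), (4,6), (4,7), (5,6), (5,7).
[5, 5, 4, 4, 4, 3, 3] (degrees: deg(1)=5, deg(2)=3, deg(3)=4, deg(4)=3, deg(5)=5, deg(6)=4, deg(7)=4)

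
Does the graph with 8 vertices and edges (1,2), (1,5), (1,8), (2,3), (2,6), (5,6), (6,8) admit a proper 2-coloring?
Yes. Partition: {1, 3, 4, 6, 7}, {2, 5, 8}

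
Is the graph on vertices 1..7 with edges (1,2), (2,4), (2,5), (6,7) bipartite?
Yes. Partition: {1, 3, 4, 5, 6}, {2, 7}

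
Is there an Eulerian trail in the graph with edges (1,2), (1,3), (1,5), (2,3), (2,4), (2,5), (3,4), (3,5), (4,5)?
Yes (the graph is connected and exactly 2 vertices have odd degree: {1, 4}; any Eulerian path must start and end at those)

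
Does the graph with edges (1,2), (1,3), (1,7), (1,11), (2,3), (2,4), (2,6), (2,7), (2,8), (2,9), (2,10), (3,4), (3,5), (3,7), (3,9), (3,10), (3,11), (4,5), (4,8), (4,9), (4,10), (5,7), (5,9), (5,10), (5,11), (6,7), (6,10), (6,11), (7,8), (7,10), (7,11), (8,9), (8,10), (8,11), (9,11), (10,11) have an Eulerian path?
Yes — and in fact it has an Eulerian circuit (the graph is connected and all 11 vertices have even degree)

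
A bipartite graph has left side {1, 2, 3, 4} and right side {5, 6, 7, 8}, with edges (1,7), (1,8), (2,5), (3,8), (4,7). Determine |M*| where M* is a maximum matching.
3 (matching: (1,8), (2,5), (4,7); upper bound min(|L|,|R|) = min(4,4) = 4)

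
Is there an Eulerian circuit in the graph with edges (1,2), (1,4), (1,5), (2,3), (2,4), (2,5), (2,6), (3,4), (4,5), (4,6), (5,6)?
No (4 vertices have odd degree: {1, 2, 4, 6}; Eulerian circuit requires 0)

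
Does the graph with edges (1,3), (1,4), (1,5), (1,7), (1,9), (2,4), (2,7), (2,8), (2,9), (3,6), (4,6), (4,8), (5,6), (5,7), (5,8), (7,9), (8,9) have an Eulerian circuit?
No (2 vertices have odd degree: {1, 6}; Eulerian circuit requires 0)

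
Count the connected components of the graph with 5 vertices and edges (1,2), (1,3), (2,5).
2 (components: {1, 2, 3, 5}, {4})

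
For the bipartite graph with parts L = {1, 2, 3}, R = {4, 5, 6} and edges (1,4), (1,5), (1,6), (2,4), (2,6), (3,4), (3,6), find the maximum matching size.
3 (matching: (1,5), (2,6), (3,4); upper bound min(|L|,|R|) = min(3,3) = 3)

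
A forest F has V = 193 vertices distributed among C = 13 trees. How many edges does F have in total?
180 (Each of the 13 component trees on V_i vertices has V_i - 1 edges; summing gives V - C = 193 - 13 = 180)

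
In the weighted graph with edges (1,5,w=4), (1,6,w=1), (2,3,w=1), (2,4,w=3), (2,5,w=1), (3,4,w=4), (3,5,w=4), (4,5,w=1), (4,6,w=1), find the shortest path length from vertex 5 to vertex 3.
2 (path: 5 -> 2 -> 3; weights 1 + 1 = 2)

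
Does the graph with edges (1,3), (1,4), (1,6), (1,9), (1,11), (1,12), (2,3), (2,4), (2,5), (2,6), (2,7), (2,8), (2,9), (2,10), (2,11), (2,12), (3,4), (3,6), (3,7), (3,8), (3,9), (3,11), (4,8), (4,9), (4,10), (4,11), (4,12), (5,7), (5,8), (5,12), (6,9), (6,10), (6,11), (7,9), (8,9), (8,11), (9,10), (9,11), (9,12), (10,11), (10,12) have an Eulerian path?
Yes — and in fact it has an Eulerian circuit (the graph is connected and all 12 vertices have even degree)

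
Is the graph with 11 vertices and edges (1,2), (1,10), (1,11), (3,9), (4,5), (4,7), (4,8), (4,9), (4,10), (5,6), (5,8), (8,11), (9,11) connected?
Yes (BFS from 1 visits [1, 2, 10, 11, 4, 8, 9, 5, 7, 3, 6] — all 11 vertices reached)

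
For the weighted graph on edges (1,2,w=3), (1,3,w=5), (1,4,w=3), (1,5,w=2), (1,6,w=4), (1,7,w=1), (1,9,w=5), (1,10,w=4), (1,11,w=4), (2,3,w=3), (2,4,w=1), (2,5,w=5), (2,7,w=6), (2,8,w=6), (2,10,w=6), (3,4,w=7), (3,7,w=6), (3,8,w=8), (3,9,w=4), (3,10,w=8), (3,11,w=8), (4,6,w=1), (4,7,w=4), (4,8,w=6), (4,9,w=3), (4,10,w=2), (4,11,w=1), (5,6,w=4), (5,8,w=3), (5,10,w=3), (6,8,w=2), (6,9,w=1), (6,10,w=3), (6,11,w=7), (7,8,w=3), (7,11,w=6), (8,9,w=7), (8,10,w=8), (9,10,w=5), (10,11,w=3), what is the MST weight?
17 (MST edges: (1,2,w=3), (1,5,w=2), (1,7,w=1), (2,3,w=3), (2,4,w=1), (4,6,w=1), (4,10,w=2), (4,11,w=1), (6,8,w=2), (6,9,w=1); sum of weights 3 + 2 + 1 + 3 + 1 + 1 + 2 + 1 + 2 + 1 = 17)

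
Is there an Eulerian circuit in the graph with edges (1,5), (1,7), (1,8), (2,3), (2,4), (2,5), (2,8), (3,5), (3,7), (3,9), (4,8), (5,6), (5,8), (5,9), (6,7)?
No (2 vertices have odd degree: {1, 7}; Eulerian circuit requires 0)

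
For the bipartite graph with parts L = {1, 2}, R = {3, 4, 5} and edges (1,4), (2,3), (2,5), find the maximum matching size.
2 (matching: (1,4), (2,5); upper bound min(|L|,|R|) = min(2,3) = 2)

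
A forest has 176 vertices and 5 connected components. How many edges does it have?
171 (Each of the 5 component trees on V_i vertices has V_i - 1 edges; summing gives V - C = 176 - 5 = 171)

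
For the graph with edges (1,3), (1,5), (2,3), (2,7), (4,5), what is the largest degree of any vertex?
2 (attained at vertices 1, 2, 3, 5)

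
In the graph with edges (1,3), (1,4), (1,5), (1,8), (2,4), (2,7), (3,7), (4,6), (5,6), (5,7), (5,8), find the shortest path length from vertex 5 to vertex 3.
2 (path: 5 -> 1 -> 3, 2 edges)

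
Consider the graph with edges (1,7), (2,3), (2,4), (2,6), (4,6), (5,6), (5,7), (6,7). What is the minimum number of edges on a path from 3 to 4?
2 (path: 3 -> 2 -> 4, 2 edges)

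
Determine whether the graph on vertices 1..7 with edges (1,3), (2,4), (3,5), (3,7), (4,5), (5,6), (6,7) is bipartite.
Yes. Partition: {1, 2, 5, 7}, {3, 4, 6}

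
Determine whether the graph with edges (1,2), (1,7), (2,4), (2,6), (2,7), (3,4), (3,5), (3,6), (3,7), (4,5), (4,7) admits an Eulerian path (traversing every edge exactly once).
Yes — and in fact it has an Eulerian circuit (the graph is connected and all 7 vertices have even degree)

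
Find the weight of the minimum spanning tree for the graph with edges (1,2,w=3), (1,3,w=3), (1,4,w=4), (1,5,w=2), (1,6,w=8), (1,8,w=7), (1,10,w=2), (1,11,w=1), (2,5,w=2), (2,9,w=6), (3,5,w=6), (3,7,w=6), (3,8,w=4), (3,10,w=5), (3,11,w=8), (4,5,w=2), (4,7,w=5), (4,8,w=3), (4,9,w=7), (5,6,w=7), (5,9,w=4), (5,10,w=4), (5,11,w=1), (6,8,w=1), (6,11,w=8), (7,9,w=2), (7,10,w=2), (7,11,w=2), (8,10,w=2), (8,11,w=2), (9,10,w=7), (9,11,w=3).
18 (MST edges: (1,3,w=3), (1,10,w=2), (1,11,w=1), (2,5,w=2), (4,5,w=2), (5,11,w=1), (6,8,w=1), (7,9,w=2), (7,11,w=2), (8,10,w=2); sum of weights 3 + 2 + 1 + 2 + 2 + 1 + 1 + 2 + 2 + 2 = 18)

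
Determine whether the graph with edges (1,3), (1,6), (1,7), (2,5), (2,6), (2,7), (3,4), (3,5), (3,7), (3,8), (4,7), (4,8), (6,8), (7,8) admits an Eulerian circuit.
No (6 vertices have odd degree: {1, 2, 3, 4, 6, 7}; Eulerian circuit requires 0)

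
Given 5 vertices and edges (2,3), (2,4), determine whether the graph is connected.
No, it has 3 components: {1}, {2, 3, 4}, {5}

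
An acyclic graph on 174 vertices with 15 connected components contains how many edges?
159 (Each of the 15 component trees on V_i vertices has V_i - 1 edges; summing gives V - C = 174 - 15 = 159)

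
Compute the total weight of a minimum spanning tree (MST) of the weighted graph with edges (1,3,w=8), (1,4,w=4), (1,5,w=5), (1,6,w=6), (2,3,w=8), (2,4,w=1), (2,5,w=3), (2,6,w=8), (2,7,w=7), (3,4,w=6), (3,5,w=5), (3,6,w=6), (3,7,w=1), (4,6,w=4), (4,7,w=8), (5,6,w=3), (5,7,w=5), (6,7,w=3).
15 (MST edges: (1,4,w=4), (2,4,w=1), (2,5,w=3), (3,7,w=1), (5,6,w=3), (6,7,w=3); sum of weights 4 + 1 + 3 + 1 + 3 + 3 = 15)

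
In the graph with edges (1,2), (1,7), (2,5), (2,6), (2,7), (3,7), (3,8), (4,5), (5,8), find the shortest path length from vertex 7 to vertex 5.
2 (path: 7 -> 2 -> 5, 2 edges)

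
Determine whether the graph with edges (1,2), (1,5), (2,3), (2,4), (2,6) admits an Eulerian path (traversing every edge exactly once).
No (4 vertices have odd degree: {3, 4, 5, 6}; Eulerian path requires 0 or 2)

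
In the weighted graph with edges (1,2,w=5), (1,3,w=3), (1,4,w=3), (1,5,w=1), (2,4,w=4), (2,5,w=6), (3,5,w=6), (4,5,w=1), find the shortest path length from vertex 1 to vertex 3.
3 (path: 1 -> 3; weights 3 = 3)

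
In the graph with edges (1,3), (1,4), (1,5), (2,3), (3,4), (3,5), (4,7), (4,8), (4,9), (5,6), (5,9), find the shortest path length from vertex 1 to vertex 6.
2 (path: 1 -> 5 -> 6, 2 edges)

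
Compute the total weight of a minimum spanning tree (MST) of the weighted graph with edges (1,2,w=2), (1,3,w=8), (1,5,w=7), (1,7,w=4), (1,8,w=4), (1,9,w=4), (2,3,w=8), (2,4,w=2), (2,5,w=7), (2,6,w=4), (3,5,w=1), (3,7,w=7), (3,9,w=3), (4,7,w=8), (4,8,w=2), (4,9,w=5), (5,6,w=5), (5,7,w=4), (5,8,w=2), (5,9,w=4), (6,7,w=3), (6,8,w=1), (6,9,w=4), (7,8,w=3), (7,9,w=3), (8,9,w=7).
16 (MST edges: (1,2,w=2), (2,4,w=2), (3,5,w=1), (3,9,w=3), (4,8,w=2), (5,8,w=2), (6,7,w=3), (6,8,w=1); sum of weights 2 + 2 + 1 + 3 + 2 + 2 + 3 + 1 = 16)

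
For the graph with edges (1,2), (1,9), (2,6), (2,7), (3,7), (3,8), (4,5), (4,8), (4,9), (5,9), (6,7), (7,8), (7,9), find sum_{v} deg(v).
26 (handshake: sum of degrees = 2|E| = 2 x 13 = 26)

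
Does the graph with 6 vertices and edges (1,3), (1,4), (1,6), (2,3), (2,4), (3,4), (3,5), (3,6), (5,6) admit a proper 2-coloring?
No (odd cycle of length 3: 3 -> 1 -> 4 -> 3)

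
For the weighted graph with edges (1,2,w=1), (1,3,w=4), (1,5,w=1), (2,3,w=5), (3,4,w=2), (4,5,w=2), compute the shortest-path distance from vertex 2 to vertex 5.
2 (path: 2 -> 1 -> 5; weights 1 + 1 = 2)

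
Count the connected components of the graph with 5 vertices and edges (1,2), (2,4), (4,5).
2 (components: {1, 2, 4, 5}, {3})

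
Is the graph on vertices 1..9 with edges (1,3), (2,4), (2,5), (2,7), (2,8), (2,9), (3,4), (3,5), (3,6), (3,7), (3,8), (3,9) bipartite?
Yes. Partition: {1, 4, 5, 6, 7, 8, 9}, {2, 3}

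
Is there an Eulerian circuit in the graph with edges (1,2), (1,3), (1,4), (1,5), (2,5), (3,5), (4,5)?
Yes (the graph is connected and all 5 vertices have even degree)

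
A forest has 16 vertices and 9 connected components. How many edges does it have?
7 (Each of the 9 component trees on V_i vertices has V_i - 1 edges; summing gives V - C = 16 - 9 = 7)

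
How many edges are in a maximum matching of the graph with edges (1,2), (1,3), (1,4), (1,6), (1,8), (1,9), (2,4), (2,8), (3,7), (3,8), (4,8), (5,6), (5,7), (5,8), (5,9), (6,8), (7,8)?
4 (matching: (1,6), (3,7), (4,8), (5,9); upper bound floor(n/2) = floor(9/2) = 4)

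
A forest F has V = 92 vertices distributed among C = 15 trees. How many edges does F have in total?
77 (Each of the 15 component trees on V_i vertices has V_i - 1 edges; summing gives V - C = 92 - 15 = 77)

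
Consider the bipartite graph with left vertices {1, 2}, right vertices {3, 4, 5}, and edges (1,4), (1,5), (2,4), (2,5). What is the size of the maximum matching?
2 (matching: (1,5), (2,4); upper bound min(|L|,|R|) = min(2,3) = 2)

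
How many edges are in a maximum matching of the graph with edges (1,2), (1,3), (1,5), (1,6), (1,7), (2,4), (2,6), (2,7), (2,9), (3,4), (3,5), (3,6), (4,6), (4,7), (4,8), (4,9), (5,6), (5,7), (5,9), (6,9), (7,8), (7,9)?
4 (matching: (1,5), (2,6), (4,9), (7,8); upper bound floor(n/2) = floor(9/2) = 4)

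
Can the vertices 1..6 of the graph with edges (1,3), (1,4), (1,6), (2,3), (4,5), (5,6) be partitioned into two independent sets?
Yes. Partition: {1, 2, 5}, {3, 4, 6}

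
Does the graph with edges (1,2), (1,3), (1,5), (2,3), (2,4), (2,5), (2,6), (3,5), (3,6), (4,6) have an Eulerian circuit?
No (4 vertices have odd degree: {1, 2, 5, 6}; Eulerian circuit requires 0)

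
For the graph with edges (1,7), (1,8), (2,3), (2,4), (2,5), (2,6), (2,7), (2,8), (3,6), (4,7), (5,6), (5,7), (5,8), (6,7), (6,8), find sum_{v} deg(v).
30 (handshake: sum of degrees = 2|E| = 2 x 15 = 30)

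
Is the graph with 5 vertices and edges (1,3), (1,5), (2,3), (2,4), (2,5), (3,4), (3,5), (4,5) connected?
Yes (BFS from 1 visits [1, 3, 5, 2, 4] — all 5 vertices reached)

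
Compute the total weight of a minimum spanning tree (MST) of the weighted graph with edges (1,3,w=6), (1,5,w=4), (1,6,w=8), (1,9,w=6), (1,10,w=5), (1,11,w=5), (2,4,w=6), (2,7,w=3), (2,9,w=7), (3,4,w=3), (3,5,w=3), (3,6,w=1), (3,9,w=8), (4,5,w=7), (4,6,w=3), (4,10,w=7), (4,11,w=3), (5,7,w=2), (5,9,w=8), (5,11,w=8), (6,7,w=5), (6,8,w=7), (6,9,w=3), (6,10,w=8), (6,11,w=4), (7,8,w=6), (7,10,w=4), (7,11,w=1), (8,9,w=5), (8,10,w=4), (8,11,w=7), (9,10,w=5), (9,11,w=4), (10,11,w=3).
27 (MST edges: (1,5,w=4), (2,7,w=3), (3,4,w=3), (3,5,w=3), (3,6,w=1), (5,7,w=2), (6,9,w=3), (7,11,w=1), (8,10,w=4), (10,11,w=3); sum of weights 4 + 3 + 3 + 3 + 1 + 2 + 3 + 1 + 4 + 3 = 27)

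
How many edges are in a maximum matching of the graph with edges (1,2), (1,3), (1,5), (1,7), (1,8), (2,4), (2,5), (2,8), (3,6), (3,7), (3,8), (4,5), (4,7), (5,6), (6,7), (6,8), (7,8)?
4 (matching: (1,5), (2,8), (3,6), (4,7); upper bound floor(n/2) = floor(8/2) = 4)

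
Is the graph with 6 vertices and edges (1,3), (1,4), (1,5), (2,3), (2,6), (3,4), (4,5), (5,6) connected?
Yes (BFS from 1 visits [1, 3, 4, 5, 2, 6] — all 6 vertices reached)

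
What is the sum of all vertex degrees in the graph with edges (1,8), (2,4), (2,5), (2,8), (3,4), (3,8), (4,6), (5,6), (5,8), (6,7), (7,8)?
22 (handshake: sum of degrees = 2|E| = 2 x 11 = 22)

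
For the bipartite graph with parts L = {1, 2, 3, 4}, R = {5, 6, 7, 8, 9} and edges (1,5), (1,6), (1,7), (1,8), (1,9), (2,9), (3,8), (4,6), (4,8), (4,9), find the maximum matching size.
4 (matching: (1,7), (2,9), (3,8), (4,6); upper bound min(|L|,|R|) = min(4,5) = 4)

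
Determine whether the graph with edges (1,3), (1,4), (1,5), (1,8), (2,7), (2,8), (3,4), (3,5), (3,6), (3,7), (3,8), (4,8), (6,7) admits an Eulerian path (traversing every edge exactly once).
Yes (the graph is connected and exactly 2 vertices have odd degree: {4, 7}; any Eulerian path must start and end at those)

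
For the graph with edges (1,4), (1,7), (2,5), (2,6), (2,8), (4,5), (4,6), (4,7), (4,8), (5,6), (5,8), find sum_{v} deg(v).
22 (handshake: sum of degrees = 2|E| = 2 x 11 = 22)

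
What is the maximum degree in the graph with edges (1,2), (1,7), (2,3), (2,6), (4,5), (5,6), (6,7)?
3 (attained at vertices 2, 6)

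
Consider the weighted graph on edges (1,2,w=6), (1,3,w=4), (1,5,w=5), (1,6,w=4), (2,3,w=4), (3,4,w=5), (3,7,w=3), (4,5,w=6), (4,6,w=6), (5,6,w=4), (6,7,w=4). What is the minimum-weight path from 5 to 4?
6 (path: 5 -> 4; weights 6 = 6)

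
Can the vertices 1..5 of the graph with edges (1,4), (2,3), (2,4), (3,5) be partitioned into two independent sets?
Yes. Partition: {1, 2, 5}, {3, 4}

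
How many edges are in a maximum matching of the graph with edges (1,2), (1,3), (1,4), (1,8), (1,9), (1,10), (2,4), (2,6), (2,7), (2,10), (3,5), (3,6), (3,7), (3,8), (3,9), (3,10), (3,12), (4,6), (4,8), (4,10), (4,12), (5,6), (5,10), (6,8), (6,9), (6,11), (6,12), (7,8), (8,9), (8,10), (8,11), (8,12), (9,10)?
6 (matching: (1,3), (2,7), (4,12), (5,10), (6,11), (8,9); upper bound floor(n/2) = floor(12/2) = 6)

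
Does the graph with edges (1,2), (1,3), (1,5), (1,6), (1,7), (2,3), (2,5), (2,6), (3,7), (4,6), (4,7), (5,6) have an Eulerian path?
No (4 vertices have odd degree: {1, 3, 5, 7}; Eulerian path requires 0 or 2)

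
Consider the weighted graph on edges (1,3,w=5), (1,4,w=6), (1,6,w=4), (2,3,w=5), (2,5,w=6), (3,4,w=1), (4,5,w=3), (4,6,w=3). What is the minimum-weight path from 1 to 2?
10 (path: 1 -> 3 -> 2; weights 5 + 5 = 10)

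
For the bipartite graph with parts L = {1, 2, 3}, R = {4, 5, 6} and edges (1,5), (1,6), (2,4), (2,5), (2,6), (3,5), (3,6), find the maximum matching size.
3 (matching: (1,6), (2,4), (3,5); upper bound min(|L|,|R|) = min(3,3) = 3)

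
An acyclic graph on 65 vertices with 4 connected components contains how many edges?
61 (Each of the 4 component trees on V_i vertices has V_i - 1 edges; summing gives V - C = 65 - 4 = 61)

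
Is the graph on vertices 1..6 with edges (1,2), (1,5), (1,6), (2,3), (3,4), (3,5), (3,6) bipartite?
Yes. Partition: {1, 3}, {2, 4, 5, 6}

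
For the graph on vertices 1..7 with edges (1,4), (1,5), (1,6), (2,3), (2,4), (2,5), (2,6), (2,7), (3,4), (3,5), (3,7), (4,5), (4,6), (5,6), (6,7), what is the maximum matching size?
3 (matching: (1,5), (2,7), (4,6); upper bound floor(n/2) = floor(7/2) = 3)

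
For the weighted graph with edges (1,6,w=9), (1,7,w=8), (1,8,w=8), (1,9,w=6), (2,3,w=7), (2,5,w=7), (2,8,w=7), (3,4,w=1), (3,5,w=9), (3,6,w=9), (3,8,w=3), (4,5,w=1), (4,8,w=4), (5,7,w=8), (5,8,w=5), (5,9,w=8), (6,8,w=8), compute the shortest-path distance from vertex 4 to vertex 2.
8 (path: 4 -> 3 -> 2; weights 1 + 7 = 8)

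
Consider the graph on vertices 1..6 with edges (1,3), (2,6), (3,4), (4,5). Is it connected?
No, it has 2 components: {1, 3, 4, 5}, {2, 6}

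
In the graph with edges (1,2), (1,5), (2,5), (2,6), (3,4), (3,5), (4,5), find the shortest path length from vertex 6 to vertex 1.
2 (path: 6 -> 2 -> 1, 2 edges)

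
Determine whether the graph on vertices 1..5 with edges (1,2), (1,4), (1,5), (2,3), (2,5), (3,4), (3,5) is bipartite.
No (odd cycle of length 3: 2 -> 1 -> 5 -> 2)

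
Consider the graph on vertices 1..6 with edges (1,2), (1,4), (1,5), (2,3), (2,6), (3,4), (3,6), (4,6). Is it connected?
Yes (BFS from 1 visits [1, 2, 4, 5, 3, 6] — all 6 vertices reached)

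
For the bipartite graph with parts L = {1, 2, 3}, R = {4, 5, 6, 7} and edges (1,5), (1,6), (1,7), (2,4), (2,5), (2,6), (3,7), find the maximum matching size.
3 (matching: (1,5), (2,6), (3,7); upper bound min(|L|,|R|) = min(3,4) = 3)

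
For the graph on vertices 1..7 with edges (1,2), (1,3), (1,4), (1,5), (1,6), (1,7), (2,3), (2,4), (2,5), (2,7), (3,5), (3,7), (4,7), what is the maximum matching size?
3 (matching: (1,6), (2,5), (3,7); upper bound floor(n/2) = floor(7/2) = 3)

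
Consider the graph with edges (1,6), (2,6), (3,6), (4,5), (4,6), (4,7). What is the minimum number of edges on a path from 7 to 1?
3 (path: 7 -> 4 -> 6 -> 1, 3 edges)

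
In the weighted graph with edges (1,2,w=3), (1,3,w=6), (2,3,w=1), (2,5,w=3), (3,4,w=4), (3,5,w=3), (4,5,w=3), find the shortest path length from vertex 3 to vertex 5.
3 (path: 3 -> 5; weights 3 = 3)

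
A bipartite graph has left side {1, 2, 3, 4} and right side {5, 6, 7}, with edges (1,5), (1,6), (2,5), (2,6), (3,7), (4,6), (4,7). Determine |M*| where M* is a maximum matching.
3 (matching: (1,6), (2,5), (3,7); upper bound min(|L|,|R|) = min(4,3) = 3)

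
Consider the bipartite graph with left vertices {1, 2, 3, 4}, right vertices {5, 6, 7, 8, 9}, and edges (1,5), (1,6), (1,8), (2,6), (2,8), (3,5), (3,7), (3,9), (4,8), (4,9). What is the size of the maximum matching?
4 (matching: (1,8), (2,6), (3,7), (4,9); upper bound min(|L|,|R|) = min(4,5) = 4)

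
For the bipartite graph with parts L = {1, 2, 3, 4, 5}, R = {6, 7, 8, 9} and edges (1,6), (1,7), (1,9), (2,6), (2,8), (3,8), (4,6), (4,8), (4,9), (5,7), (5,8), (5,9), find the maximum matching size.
4 (matching: (1,9), (2,8), (4,6), (5,7); upper bound min(|L|,|R|) = min(5,4) = 4)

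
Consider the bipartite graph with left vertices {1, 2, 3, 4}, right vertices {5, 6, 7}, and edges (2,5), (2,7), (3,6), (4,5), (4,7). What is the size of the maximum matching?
3 (matching: (2,7), (3,6), (4,5); upper bound min(|L|,|R|) = min(4,3) = 3)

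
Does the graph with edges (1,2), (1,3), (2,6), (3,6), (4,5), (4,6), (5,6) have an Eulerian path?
Yes — and in fact it has an Eulerian circuit (the graph is connected and all 6 vertices have even degree)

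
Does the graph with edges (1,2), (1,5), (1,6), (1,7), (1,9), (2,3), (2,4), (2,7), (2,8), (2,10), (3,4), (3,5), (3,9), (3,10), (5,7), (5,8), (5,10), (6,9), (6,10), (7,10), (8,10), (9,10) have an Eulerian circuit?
No (6 vertices have odd degree: {1, 3, 5, 6, 8, 10}; Eulerian circuit requires 0)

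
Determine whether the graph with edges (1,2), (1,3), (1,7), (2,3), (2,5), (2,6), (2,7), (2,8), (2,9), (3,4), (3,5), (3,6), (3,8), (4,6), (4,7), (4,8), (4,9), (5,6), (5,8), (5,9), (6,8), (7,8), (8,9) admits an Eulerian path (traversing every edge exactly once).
No (6 vertices have odd degree: {1, 2, 4, 5, 6, 8}; Eulerian path requires 0 or 2)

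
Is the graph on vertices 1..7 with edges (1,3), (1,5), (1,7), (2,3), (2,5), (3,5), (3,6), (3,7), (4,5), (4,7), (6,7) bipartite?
No (odd cycle of length 3: 3 -> 1 -> 7 -> 3)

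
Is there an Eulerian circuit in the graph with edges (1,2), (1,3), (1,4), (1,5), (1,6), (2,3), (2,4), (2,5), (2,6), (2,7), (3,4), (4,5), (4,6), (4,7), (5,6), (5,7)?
No (4 vertices have odd degree: {1, 3, 5, 7}; Eulerian circuit requires 0)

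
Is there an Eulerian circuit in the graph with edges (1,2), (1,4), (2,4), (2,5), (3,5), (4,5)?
No (4 vertices have odd degree: {2, 3, 4, 5}; Eulerian circuit requires 0)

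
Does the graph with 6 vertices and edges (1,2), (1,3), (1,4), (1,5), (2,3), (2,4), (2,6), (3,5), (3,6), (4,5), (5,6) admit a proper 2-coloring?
No (odd cycle of length 3: 5 -> 1 -> 3 -> 5)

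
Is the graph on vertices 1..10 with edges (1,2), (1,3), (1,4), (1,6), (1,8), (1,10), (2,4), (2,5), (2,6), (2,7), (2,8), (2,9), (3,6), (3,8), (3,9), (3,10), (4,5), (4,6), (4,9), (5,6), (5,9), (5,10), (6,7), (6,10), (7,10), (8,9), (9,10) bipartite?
No (odd cycle of length 3: 6 -> 1 -> 2 -> 6)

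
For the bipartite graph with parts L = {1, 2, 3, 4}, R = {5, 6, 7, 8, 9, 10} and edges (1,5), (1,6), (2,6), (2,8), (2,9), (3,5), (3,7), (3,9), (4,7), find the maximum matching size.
4 (matching: (1,6), (2,8), (3,9), (4,7); upper bound min(|L|,|R|) = min(4,6) = 4)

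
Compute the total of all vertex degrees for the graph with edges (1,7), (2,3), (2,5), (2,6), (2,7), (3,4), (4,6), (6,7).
16 (handshake: sum of degrees = 2|E| = 2 x 8 = 16)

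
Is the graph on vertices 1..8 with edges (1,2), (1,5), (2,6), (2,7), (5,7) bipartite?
Yes. Partition: {1, 3, 4, 6, 7, 8}, {2, 5}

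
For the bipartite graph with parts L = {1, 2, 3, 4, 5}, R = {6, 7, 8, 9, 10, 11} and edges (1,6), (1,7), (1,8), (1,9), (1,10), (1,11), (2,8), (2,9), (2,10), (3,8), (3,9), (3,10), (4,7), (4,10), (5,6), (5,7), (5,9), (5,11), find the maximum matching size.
5 (matching: (1,11), (2,10), (3,8), (4,7), (5,9); upper bound min(|L|,|R|) = min(5,6) = 5)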